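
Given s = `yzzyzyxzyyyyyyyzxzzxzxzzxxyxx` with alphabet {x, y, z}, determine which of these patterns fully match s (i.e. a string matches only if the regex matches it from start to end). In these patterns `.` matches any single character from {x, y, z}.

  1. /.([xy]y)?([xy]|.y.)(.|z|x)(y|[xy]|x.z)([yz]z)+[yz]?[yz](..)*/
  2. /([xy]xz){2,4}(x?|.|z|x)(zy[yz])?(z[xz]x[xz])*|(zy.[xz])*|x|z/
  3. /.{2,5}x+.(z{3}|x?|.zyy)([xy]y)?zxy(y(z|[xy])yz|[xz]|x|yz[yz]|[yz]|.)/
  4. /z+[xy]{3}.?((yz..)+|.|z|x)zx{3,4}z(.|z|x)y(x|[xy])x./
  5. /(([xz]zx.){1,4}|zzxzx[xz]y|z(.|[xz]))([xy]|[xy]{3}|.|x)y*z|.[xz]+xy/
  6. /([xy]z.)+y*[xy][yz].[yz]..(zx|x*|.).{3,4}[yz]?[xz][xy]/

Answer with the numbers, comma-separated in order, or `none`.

1 → no match
2 → no match
3 → no match
4 → no match — must start with `z`
5 → no match
6 → match

6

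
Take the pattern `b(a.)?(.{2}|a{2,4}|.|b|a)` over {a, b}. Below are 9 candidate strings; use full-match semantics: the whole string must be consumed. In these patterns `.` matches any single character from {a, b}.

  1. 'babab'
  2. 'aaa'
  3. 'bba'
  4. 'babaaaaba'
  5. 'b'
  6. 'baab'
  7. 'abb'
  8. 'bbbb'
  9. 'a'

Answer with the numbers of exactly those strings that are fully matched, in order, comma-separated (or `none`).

1 → match
2 → no match — must start with 'b'
3 → match
4 → no match
5 → no match
6 → match
7 → no match — must start with 'b'
8 → no match
9 → no match — must start with 'b'

1, 3, 6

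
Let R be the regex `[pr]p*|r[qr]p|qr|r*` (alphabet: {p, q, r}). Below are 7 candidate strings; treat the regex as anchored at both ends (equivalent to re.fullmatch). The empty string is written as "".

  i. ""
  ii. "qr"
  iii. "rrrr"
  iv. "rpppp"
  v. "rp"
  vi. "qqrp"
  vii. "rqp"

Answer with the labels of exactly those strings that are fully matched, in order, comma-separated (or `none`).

i → match
ii → match
iii → match
iv → match
v → match
vi → no match
vii → match

i, ii, iii, iv, v, vii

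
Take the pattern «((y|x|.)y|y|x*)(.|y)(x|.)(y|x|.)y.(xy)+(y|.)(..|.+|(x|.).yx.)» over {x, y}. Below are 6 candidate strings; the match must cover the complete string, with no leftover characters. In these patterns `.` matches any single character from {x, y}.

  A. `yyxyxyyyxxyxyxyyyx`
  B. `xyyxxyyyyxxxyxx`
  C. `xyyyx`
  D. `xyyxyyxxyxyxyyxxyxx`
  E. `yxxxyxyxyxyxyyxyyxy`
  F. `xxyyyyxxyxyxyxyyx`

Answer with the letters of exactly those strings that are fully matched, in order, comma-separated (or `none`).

D, F

A → no match
B → no match
C → no match
D → match
E → no match
F → match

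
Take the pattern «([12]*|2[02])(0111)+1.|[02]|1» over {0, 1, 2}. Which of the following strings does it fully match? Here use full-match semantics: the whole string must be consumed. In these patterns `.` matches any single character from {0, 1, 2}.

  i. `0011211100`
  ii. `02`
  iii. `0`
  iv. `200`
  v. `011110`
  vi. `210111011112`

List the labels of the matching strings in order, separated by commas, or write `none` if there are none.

i → no match
ii → no match
iii → match
iv → no match
v → match
vi → match

iii, v, vi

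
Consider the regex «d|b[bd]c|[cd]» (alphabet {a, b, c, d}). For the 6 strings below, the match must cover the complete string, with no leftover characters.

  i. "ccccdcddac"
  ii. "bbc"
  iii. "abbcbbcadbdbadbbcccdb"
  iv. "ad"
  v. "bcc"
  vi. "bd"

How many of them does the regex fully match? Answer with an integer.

1

i → no match
ii → match
iii → no match
iv → no match
v → no match
vi → no match
Total matched: 1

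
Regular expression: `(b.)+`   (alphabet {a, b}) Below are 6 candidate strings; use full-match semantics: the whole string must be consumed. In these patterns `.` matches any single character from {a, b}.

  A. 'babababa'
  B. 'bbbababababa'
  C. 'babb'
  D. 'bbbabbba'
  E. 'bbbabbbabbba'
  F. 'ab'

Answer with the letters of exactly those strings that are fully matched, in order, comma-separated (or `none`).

A, B, C, D, E

A. 'babababa' → match
B. 'bbbababababa' → match
C. 'babb' → match
D. 'bbbabbba' → match
E. 'bbbabbbabbba' → match
F. 'ab' → no match — must start with 'b'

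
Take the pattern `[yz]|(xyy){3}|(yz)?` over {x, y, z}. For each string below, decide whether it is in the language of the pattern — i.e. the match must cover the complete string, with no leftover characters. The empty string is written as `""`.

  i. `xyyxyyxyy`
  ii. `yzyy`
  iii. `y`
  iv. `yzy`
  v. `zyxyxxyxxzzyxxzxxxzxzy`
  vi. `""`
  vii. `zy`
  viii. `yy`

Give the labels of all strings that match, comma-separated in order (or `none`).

i. `xyyxyyxyy` → match
ii. `yzyy` → no match
iii. `y` → match
iv. `yzy` → no match
v → no match
vi. `""` → match
vii. `zy` → no match
viii. `yy` → no match

i, iii, vi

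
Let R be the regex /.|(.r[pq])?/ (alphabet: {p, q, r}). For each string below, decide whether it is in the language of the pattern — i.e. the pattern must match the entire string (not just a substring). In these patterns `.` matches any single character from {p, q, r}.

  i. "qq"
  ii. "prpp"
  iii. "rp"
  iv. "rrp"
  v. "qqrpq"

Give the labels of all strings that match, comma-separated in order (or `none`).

iv

i. "qq" → no match
ii. "prpp" → no match
iii. "rp" → no match
iv. "rrp" → match
v. "qqrpq" → no match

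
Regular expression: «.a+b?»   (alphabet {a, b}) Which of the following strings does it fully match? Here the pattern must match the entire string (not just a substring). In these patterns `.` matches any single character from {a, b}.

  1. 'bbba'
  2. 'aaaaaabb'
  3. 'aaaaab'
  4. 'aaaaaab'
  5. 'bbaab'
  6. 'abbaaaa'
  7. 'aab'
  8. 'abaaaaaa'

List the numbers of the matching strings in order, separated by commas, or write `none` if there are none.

3, 4, 7

1 → no match
2 → no match
3 → match
4 → match
5 → no match
6 → no match
7 → match
8 → no match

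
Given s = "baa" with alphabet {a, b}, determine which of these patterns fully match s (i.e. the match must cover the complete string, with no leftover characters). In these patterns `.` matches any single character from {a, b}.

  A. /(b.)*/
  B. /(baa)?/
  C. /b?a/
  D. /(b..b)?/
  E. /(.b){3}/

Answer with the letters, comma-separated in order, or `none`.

B

A → no match
B → match
C → no match
D → no match
E → no match — must end with "b"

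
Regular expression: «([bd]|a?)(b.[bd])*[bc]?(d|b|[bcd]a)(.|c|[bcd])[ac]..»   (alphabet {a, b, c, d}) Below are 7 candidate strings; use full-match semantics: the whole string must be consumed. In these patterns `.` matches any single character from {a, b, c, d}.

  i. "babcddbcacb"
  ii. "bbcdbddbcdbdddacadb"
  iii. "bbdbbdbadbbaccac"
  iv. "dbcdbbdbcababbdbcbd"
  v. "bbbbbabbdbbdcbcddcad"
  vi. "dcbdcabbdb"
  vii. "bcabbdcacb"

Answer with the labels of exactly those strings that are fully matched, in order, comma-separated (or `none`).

i → no match
ii → match
iii → match
iv → no match
v → no match
vi → no match
vii → no match

ii, iii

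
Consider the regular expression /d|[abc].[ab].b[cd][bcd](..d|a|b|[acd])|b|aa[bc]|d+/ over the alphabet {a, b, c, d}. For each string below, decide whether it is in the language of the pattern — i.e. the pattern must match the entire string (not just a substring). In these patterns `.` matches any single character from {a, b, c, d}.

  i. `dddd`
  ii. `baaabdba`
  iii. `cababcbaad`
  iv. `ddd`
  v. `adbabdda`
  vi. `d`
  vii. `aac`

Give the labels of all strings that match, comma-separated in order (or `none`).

i. `dddd` → match
ii. `baaabdba` → match
iii. `cababcbaad` → match
iv. `ddd` → match
v. `adbabdda` → match
vi. `d` → match
vii. `aac` → match

i, ii, iii, iv, v, vi, vii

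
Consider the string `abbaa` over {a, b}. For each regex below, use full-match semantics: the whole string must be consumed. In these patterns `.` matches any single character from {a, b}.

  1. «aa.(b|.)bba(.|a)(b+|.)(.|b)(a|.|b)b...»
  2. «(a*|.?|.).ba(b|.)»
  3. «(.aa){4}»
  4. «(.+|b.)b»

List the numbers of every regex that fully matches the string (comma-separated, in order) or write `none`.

1 → no match — must start with `aa`
2 → match
3 → no match
4 → no match — must end with `b`

2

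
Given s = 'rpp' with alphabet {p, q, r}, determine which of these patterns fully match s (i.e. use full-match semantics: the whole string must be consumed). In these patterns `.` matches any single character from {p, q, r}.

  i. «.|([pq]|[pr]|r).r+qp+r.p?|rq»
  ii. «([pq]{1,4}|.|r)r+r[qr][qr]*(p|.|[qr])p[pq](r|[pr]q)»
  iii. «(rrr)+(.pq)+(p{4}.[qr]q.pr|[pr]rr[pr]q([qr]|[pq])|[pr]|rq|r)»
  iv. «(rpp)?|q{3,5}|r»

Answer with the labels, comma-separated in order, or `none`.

iv

i → no match
ii → no match
iii → no match — must start with 'rrr'
iv → match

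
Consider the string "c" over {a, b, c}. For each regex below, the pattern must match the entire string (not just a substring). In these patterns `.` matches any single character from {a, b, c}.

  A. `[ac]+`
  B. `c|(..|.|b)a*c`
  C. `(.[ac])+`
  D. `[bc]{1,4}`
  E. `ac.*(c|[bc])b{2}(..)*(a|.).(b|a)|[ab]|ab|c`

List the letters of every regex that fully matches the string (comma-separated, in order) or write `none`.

A, B, D, E

A → match
B → match
C → no match
D → match
E → match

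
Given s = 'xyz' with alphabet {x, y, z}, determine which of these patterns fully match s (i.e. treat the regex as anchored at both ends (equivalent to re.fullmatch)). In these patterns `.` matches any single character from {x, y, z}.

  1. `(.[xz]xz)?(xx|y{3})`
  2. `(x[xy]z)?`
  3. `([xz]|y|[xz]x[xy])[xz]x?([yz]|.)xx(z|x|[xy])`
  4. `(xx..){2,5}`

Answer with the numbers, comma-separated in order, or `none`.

1 → no match
2 → match
3 → no match
4 → no match — must start with 'xx'

2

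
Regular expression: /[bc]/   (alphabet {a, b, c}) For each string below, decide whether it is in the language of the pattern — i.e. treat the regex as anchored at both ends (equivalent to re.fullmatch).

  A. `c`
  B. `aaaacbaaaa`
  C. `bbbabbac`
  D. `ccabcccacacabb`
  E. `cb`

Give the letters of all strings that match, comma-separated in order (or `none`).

A. `c` → match
B. `aaaacbaaaa` → no match
C. `bbbabbac` → no match
D → no match
E. `cb` → no match

A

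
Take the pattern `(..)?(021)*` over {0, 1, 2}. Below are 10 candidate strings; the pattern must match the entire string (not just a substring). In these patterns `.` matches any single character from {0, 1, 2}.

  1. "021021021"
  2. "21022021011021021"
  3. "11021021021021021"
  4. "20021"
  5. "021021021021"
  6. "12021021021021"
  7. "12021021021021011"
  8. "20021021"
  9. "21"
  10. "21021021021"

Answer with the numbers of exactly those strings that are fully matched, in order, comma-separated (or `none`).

1, 3, 4, 5, 6, 8, 9, 10

1 → match
2 → no match
3 → match
4 → match
5 → match
6 → match
7 → no match
8 → match
9 → match
10 → match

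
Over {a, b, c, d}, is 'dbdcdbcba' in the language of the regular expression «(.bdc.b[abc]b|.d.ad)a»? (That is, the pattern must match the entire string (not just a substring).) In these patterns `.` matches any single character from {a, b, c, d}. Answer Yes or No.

Yes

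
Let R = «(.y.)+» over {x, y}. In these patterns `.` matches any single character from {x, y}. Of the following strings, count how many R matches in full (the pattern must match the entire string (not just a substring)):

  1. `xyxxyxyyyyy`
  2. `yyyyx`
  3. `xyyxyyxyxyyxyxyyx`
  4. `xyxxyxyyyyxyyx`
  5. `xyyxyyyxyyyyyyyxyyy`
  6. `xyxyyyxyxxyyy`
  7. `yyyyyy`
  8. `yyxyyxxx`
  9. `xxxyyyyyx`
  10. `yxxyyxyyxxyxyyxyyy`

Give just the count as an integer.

1

1 → no match
2 → no match
3 → no match
4 → no match
5 → no match
6 → no match
7 → match
8 → no match
9 → no match
10 → no match
Total matched: 1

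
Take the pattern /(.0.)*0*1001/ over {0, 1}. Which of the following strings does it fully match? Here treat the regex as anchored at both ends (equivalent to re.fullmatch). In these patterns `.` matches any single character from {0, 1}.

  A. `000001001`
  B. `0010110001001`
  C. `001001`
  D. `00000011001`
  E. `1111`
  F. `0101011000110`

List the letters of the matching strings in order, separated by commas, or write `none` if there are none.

A → match
B → no match
C → match
D → no match
E → no match — must end with `1001`
F → no match — must end with `1001`

A, C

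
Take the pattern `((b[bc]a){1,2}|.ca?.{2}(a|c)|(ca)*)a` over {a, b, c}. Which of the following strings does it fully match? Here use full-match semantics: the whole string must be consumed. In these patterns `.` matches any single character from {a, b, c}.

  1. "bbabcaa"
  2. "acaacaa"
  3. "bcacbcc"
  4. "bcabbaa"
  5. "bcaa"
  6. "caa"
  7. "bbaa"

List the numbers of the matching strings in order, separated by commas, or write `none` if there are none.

1, 2, 4, 5, 6, 7

1 → match
2 → match
3 → no match — must end with "a"
4 → match
5 → match
6 → match
7 → match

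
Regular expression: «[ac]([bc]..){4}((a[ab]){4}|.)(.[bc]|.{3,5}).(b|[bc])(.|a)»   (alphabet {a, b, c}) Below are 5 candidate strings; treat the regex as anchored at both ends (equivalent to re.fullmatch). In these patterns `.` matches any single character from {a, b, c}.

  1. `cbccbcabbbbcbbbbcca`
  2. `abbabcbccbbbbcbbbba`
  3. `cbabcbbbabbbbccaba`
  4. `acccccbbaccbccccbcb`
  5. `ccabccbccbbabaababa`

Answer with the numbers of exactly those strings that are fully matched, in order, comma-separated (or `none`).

1 → match
2 → match
3 → no match
4 → match
5 → match

1, 2, 4, 5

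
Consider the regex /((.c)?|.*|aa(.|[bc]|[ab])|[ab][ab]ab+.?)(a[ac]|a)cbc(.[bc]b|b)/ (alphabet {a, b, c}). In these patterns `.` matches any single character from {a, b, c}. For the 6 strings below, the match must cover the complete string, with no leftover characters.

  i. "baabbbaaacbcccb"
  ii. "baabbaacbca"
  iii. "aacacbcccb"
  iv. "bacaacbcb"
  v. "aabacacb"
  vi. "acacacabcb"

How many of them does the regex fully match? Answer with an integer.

i → match
ii → no match — must end with "b"
iii → match
iv → match
v → no match
vi → no match
Total matched: 3

3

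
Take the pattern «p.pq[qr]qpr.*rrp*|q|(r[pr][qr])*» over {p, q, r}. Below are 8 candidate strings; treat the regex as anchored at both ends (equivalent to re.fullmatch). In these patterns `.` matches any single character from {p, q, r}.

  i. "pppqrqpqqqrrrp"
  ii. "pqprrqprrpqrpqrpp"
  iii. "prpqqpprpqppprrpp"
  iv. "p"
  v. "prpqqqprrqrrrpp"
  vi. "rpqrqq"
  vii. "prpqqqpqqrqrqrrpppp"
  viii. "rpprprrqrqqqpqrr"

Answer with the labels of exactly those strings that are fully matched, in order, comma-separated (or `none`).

v

i → no match
ii → no match
iii → no match
iv → no match
v → match
vi → no match
vii → no match
viii → no match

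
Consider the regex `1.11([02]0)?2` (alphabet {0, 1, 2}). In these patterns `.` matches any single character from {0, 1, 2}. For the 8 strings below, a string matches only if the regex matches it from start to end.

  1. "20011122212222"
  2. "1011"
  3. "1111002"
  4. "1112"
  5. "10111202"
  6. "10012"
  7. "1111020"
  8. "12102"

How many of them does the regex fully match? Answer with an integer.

1 → no match — must start with "1"
2 → no match — must end with "2"
3 → match
4 → no match
5 → no match
6 → no match
7 → no match — must end with "2"
8 → no match
Total matched: 1

1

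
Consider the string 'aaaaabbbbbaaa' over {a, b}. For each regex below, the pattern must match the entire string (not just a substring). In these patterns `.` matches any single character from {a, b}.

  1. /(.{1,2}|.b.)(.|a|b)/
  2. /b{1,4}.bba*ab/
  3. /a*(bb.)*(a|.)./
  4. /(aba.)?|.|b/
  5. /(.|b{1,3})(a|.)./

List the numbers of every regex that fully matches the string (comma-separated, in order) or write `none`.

1 → no match
2 → no match — must start with 'b'
3 → match
4 → no match
5 → no match

3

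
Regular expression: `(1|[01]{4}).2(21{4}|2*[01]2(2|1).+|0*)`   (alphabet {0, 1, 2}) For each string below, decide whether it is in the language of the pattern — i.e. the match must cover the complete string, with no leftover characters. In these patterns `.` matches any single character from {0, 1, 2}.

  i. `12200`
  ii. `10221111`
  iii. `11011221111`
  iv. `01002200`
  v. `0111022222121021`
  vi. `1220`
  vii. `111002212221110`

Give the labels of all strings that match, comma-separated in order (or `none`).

i, ii, iii, iv, v, vi, vii

i → match
ii → match
iii → match
iv → match
v → match
vi → match
vii → match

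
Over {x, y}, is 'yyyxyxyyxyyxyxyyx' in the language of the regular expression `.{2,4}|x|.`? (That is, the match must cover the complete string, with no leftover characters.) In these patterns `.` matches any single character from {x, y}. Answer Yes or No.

No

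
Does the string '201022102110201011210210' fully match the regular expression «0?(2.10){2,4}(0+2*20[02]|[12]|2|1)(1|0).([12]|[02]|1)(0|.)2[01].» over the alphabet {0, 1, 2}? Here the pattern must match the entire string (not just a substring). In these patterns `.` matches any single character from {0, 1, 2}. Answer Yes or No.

Yes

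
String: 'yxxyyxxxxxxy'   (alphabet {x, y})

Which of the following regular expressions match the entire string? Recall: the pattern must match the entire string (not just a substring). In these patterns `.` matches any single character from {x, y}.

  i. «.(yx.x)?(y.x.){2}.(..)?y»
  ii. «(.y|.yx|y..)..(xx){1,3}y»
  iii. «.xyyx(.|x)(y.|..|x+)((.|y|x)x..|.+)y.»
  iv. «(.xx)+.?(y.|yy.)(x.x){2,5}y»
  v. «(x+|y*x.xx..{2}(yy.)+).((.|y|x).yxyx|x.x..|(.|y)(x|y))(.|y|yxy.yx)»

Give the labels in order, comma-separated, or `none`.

i → no match
ii → match
iii → no match
iv → match
v → no match

ii, iv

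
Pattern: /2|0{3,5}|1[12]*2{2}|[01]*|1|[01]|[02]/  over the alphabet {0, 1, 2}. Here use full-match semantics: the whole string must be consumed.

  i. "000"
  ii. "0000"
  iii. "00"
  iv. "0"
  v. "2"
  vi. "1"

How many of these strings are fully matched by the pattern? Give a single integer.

i → match
ii → match
iii → match
iv → match
v → match
vi → match
Total matched: 6

6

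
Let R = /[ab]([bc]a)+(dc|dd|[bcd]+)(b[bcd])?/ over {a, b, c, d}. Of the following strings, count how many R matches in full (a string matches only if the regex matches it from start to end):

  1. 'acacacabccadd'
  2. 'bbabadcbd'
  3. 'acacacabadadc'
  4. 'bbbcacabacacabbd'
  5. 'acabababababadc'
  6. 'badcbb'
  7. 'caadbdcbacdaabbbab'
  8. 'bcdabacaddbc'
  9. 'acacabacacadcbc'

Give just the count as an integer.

3

1 → no match
2 → match
3 → no match
4 → no match
5 → match
6 → no match
7 → no match
8 → no match
9 → match
Total matched: 3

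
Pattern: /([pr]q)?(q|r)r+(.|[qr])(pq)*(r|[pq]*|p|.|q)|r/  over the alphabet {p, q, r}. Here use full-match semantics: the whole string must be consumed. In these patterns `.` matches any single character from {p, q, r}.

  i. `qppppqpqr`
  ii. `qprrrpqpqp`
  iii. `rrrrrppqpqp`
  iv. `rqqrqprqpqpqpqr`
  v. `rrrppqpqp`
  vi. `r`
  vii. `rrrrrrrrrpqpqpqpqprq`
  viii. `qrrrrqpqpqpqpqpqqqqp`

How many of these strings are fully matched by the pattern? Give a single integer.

i → no match
ii → no match
iii → match
iv → no match
v → match
vi → match
vii → no match
viii → match
Total matched: 4

4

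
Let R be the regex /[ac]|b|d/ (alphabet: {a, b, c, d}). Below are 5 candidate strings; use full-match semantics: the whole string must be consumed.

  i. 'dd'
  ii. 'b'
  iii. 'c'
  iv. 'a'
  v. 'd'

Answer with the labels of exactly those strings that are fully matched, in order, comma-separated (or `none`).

i → no match
ii → match
iii → match
iv → match
v → match

ii, iii, iv, v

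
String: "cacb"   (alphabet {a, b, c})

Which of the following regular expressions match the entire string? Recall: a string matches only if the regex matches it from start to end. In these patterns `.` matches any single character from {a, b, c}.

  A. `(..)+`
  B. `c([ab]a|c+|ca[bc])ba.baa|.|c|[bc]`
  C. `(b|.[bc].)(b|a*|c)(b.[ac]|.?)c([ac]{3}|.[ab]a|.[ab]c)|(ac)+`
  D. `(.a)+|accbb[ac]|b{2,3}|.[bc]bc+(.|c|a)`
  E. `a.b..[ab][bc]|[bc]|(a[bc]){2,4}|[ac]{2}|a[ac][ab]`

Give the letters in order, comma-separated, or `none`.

A

A → match
B → no match
C → no match
D → no match
E → no match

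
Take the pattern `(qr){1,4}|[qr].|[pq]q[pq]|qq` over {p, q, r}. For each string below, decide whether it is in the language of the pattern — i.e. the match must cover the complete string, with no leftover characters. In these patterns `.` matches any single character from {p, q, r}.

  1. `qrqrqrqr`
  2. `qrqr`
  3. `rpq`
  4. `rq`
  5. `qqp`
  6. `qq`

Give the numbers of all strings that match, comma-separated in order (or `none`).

1, 2, 4, 5, 6

1. `qrqrqrqr` → match
2. `qrqr` → match
3. `rpq` → no match
4. `rq` → match
5. `qqp` → match
6. `qq` → match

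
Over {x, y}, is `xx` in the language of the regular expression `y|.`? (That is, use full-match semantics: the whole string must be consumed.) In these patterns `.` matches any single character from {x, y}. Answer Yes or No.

No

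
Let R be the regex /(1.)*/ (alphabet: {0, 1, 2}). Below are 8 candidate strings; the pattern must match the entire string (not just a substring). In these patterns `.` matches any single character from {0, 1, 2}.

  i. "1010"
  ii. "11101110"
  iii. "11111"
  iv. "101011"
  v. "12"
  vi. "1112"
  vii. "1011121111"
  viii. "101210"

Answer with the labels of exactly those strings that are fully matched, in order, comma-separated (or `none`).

i, ii, iv, v, vi, vii, viii

i → match
ii → match
iii → no match
iv → match
v → match
vi → match
vii → match
viii → match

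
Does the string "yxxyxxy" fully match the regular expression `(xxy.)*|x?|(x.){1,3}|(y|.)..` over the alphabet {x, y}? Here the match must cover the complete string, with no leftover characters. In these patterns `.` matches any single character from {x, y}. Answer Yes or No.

No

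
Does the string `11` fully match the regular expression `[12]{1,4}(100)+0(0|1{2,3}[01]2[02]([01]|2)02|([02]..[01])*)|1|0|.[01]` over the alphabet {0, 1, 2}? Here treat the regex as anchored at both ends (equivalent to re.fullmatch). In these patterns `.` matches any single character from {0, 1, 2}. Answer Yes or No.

Yes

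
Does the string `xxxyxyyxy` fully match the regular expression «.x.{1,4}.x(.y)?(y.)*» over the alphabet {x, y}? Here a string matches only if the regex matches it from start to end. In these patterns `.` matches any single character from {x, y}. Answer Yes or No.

No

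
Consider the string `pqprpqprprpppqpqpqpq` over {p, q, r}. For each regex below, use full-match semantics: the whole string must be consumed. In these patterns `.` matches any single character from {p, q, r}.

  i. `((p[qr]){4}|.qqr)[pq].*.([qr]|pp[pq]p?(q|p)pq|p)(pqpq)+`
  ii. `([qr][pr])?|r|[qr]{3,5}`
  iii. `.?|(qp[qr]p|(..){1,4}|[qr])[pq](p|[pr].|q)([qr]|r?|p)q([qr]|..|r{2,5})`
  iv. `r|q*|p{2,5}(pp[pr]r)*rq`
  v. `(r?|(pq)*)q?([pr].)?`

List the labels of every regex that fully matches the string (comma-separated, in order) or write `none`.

i → match
ii → no match
iii → no match
iv → no match
v → no match

i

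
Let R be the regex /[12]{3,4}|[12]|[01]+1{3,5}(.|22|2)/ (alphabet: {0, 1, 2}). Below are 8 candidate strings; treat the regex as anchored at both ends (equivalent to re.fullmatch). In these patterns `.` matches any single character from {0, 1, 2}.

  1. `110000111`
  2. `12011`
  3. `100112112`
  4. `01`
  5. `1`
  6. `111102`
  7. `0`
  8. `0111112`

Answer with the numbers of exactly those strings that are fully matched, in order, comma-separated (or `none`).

5, 8

1 → no match
2 → no match
3 → no match
4 → no match
5 → match
6 → no match
7 → no match
8 → match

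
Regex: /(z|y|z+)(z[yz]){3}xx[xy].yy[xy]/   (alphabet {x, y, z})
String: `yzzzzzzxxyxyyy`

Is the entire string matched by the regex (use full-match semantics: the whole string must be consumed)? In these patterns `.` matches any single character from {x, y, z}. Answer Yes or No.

Yes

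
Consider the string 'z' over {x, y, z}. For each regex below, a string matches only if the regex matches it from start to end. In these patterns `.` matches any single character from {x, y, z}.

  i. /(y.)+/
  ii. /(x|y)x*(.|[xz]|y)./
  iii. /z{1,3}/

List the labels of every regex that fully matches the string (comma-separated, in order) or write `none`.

iii

i → no match — must start with 'y'
ii → no match
iii → match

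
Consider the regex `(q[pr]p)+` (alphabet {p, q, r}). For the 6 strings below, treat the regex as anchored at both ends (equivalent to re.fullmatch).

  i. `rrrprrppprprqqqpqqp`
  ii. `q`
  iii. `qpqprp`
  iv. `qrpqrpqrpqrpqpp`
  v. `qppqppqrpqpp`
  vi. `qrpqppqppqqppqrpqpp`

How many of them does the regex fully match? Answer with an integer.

2

i → no match — must start with `q`
ii → no match — must end with `p`
iii → no match
iv → match
v → match
vi → no match
Total matched: 2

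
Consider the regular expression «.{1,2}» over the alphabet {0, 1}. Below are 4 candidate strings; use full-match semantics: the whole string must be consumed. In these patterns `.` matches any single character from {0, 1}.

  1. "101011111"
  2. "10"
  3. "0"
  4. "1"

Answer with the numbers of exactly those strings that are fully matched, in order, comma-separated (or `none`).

2, 3, 4

1 → no match
2 → match
3 → match
4 → match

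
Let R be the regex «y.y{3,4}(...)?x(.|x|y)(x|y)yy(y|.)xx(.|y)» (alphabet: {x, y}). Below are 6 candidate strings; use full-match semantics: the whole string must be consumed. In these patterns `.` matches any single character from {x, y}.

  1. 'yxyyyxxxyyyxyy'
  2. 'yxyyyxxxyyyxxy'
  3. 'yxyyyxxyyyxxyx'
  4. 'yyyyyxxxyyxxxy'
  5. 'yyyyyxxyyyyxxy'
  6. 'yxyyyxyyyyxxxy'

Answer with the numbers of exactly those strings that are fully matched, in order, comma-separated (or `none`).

1 → no match
2 → match
3 → no match
4 → match
5 → match
6 → match

2, 4, 5, 6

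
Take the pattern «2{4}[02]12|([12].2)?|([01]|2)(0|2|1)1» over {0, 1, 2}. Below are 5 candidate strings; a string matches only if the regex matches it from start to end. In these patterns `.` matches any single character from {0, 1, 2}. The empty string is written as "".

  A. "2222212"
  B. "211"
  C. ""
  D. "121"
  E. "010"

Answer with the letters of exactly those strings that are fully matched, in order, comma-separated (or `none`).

A → match
B → match
C → match
D → match
E → no match

A, B, C, D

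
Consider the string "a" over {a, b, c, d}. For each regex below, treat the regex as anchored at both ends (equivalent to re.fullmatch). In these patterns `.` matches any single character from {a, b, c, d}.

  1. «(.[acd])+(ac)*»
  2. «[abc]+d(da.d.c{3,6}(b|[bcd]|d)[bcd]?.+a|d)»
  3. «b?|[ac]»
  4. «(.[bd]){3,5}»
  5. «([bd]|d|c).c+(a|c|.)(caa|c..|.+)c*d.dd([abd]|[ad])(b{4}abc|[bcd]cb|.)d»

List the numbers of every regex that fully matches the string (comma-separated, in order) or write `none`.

3

1 → no match
2 → no match
3 → match
4 → no match
5 → no match — must end with "d"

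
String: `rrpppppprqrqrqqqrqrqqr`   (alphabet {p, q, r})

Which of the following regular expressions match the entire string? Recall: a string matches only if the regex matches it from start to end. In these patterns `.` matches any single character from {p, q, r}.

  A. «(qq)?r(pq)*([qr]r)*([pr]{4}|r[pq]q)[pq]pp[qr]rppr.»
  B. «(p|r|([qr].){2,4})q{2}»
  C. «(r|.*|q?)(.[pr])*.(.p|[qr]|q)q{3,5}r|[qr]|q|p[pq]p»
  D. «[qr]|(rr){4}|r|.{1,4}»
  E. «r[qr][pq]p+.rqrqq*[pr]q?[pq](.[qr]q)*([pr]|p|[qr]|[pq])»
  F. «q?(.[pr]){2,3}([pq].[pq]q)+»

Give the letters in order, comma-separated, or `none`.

E

A → no match
B → no match — must end with `q`
C → no match
D → no match
E → match
F → no match — must end with `q`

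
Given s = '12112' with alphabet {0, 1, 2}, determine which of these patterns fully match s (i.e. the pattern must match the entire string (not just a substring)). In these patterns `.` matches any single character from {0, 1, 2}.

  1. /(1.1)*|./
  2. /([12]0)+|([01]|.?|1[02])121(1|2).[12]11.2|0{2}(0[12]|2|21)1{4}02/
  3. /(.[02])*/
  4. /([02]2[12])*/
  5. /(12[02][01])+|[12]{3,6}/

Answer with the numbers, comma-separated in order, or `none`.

5

1 → no match
2 → no match
3 → no match
4 → no match
5 → match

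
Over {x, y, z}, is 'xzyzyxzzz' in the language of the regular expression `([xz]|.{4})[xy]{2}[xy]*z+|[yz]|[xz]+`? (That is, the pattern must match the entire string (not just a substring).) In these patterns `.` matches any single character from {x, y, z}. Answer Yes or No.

Yes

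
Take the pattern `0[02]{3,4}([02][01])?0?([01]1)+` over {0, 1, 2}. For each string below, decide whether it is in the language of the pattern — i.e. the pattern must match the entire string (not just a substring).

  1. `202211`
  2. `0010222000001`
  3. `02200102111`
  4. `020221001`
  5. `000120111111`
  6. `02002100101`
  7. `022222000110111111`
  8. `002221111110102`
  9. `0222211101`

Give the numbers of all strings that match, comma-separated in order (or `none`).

1 → no match — must start with `0`
2 → no match
3 → no match
4 → match
5 → no match
6 → match
7 → no match
8 → no match — must end with `1`
9 → match

4, 6, 9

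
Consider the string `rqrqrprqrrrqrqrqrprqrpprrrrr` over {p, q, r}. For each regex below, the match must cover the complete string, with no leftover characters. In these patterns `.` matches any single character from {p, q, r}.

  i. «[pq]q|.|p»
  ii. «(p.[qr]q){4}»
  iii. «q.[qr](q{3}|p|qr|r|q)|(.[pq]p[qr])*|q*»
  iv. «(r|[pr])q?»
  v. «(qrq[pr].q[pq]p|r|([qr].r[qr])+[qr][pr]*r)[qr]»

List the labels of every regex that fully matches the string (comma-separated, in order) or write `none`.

v

i → no match
ii → no match — must start with `p`
iii → no match
iv → no match
v → match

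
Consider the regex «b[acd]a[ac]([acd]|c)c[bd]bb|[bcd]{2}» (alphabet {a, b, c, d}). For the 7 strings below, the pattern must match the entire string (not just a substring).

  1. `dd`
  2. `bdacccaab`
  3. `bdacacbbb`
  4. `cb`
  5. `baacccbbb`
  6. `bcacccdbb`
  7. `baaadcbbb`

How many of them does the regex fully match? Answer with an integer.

1 → match
2 → no match
3 → match
4 → match
5 → match
6 → match
7 → match
Total matched: 6

6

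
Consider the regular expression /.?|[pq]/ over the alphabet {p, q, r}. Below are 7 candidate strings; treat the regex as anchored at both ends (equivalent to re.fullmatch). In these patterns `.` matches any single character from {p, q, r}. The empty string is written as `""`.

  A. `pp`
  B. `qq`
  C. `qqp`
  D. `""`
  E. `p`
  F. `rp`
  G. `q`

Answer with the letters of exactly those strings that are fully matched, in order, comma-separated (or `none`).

A. `pp` → no match
B. `qq` → no match
C. `qqp` → no match
D. `""` → match
E. `p` → match
F. `rp` → no match
G. `q` → match

D, E, G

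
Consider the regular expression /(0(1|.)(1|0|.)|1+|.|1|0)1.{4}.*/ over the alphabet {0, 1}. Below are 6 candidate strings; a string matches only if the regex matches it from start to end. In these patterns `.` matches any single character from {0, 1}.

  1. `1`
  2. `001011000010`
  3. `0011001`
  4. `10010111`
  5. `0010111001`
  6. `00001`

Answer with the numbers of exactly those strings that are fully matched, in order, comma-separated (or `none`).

1. `1` → no match
2. `001011000010` → no match
3. `0011001` → no match
4. `10010111` → no match
5. `0010111001` → no match
6. `00001` → no match

none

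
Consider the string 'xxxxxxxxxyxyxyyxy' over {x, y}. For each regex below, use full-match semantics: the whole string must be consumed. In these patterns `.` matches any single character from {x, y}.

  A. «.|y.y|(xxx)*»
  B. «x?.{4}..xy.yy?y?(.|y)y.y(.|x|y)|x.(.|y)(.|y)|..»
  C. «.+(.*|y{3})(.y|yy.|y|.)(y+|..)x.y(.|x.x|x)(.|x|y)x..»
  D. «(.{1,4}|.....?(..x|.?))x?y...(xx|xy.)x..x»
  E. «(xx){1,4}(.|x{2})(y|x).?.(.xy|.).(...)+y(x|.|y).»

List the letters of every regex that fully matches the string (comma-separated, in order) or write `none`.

A → no match
B → no match
C → no match
D → no match — must end with 'x'
E → match

E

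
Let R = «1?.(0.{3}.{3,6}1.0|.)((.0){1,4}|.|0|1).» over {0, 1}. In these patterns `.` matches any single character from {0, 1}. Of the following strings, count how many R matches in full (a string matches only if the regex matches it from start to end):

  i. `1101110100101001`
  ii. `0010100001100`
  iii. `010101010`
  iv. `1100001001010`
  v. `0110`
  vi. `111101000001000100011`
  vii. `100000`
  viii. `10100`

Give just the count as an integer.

i → no match
ii → no match
iii → no match
iv → no match
v → match
vi → no match
vii → match
viii → match
Total matched: 3

3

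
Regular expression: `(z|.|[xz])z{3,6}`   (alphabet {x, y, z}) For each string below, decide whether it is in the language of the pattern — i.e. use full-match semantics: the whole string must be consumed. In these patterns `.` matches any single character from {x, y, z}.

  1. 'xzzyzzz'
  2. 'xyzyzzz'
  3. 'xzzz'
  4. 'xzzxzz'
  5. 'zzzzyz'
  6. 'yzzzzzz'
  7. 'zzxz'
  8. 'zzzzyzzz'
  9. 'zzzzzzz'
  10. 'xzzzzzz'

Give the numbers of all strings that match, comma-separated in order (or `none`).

3, 6, 9, 10

1 → no match
2 → no match
3 → match
4 → no match
5 → no match
6 → match
7 → no match
8 → no match
9 → match
10 → match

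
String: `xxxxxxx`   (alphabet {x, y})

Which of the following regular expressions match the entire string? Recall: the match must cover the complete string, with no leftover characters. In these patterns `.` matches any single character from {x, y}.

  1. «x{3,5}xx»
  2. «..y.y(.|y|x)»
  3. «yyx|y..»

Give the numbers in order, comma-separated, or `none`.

1 → match
2 → no match
3 → no match

1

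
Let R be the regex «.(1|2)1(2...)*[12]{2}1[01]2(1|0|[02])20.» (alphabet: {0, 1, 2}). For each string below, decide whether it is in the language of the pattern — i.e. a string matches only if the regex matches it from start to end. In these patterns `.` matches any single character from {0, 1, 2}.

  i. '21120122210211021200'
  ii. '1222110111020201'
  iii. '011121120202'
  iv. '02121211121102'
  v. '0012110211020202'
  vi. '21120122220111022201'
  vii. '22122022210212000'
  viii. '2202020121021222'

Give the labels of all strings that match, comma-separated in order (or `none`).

i → match
ii → no match
iii → match
iv → no match
v → no match
vi → match
vii → no match
viii → no match

i, iii, vi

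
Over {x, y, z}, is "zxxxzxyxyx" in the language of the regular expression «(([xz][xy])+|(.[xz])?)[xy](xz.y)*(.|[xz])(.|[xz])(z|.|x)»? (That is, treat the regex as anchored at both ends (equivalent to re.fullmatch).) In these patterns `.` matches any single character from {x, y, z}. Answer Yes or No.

Yes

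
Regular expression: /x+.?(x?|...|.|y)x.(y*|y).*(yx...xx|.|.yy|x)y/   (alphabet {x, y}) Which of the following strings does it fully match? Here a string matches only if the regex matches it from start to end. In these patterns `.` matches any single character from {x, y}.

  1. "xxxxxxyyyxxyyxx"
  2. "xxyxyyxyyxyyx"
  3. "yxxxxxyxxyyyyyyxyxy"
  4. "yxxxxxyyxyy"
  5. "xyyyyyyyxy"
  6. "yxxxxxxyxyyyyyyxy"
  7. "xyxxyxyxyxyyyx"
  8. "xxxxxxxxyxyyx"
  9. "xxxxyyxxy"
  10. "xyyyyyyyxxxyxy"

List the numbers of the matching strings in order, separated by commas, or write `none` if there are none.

9

1 → no match — must end with "y"
2 → no match — must end with "y"
3 → no match — must start with "x"
4 → no match — must start with "x"
5 → no match
6 → no match — must start with "x"
7 → no match — must end with "y"
8 → no match — must end with "y"
9 → match
10 → no match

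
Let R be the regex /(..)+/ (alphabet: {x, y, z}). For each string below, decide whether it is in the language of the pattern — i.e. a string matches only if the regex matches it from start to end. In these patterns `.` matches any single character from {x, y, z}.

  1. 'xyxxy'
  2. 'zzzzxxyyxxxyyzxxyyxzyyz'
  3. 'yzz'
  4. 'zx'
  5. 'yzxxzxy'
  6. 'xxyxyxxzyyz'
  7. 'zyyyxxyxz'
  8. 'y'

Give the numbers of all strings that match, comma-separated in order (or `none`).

1. 'xyxxy' → no match
2 → no match
3. 'yzz' → no match
4. 'zx' → match
5. 'yzxxzxy' → no match
6. 'xxyxyxxzyyz' → no match
7. 'zyyyxxyxz' → no match
8. 'y' → no match

4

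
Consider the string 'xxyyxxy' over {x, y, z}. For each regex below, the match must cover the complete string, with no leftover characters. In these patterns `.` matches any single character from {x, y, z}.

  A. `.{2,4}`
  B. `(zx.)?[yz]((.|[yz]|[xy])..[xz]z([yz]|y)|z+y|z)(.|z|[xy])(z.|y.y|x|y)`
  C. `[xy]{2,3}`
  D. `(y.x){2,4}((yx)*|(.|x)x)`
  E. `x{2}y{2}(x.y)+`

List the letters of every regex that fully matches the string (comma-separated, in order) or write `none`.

A → no match
B → no match
C → no match
D → no match — must start with 'y'
E → match

E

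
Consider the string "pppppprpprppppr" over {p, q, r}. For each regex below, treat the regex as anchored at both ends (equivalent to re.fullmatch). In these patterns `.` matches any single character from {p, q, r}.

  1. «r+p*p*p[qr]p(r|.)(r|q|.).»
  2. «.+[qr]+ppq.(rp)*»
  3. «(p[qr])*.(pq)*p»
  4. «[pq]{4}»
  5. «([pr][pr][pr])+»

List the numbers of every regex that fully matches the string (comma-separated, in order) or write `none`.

1 → no match — must start with "r"
2 → no match
3 → no match — must end with "p"
4 → no match
5 → match

5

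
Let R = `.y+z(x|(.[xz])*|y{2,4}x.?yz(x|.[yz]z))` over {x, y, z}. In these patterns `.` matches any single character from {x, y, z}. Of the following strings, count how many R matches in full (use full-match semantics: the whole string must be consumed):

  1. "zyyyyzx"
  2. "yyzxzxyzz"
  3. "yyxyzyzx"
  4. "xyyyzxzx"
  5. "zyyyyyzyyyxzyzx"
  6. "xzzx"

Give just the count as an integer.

2

1 → match
2 → no match
3 → no match
4 → no match
5 → match
6 → no match
Total matched: 2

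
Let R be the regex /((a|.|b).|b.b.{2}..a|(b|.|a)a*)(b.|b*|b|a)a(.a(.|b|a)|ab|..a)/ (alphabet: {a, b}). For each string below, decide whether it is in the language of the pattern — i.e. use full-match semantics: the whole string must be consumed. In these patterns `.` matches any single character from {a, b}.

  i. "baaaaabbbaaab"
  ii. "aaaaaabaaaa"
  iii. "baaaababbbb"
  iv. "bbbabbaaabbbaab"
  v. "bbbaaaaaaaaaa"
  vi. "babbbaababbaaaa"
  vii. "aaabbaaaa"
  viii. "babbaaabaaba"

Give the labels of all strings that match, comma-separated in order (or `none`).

i → match
ii. "aaaaaabaaaa" → match
iii. "baaaababbbb" → no match
iv → no match
v → match
vi → no match
vii. "aaabbaaaa" → match
viii. "babbaaabaaba" → no match

i, ii, v, vii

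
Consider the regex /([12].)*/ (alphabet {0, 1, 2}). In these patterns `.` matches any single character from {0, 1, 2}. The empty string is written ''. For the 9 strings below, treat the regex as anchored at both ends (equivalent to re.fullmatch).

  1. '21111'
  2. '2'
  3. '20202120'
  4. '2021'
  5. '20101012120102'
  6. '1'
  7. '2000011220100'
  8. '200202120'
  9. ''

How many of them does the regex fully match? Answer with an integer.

1 → no match
2 → no match
3 → match
4 → match
5 → no match
6 → no match
7 → no match
8 → no match
9 → match
Total matched: 3

3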